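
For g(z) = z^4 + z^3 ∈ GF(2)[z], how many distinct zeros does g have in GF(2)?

2

Evaluate at each of the 2 elements of GF(2):
g(0) = 0 → root; g(1) = 0 → root.
Roots: {0, 1}.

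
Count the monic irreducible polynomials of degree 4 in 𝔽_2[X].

Gauss's count: N_{2}(4) = (1/4) Σ_{d|4} μ(4/d)·2^d.
Divisors of 4: 1, 2, 4; μ(4/d) for each: 0, -1, 1.
Σ = − 2^2 + 2^4 = 12.
N = 12/4 = 3.

3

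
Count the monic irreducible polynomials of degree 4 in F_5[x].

150

x^(5^4) − x is the product of all monic irreducibles of degree dividing 4; Möbius inversion gives N = (1/4) Σ μ(4/d)·5^d.
Divisors of 4: 1, 2, 4; μ(4/d) for each: 0, -1, 1.
Σ = − 5^2 + 5^4 = 600.
N = 600/4 = 150.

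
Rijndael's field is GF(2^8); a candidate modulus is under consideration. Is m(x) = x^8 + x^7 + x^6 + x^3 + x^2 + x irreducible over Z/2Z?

No

Check for roots in Z/2Z: m(0) = 0 → root; m(1) = 0 → root.
m(0) = 0, so (x) divides m(x); m is reducible.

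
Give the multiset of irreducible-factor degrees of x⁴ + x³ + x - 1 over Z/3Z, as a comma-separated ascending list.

2, 2

Write g(x) = x⁴ + x³ + x - 1.
Roots in Z/3Z: g(0) = 2; g(1) = 2; g(2) = 1.
Complete factorization: g(x) = (x² + 1)·(x² + x - 1).
Factor degrees with multiplicity: 2 + 2 = 4.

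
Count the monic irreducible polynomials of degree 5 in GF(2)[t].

By the necklace-counting formula, N_2(5) = (1/5) Σ_{d|5} μ(5/d)·2^d.
Divisors of 5: 1, 5; μ(5/d) for each: -1, 1.
Σ = − 2^1 + 2^5 = 30.
N = 30/5 = 6.

6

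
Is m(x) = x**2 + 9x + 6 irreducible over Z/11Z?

Yes

Check each element of Z/11Z for a root: m(0)=6, m(1)=5, m(2)=6, m(3)=9, m(4)=3, m(5)=10, m(6)=8, m(7)=8, m(8)=10, m(9)=3, m(10)=9.
No roots. A degree-2 polynomial over a field with no linear factor is irreducible.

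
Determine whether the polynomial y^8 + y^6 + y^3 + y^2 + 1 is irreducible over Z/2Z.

Yes

Write g(y) = y^8 + y^6 + y^3 + y^2 + 1.
Check for roots in Z/2Z: g(0) = 1; g(1) = 1.
No roots, so no linear factors.
Monic irreducibles of degree 2 over GF(2): y^2 + y + 1.
None of them divide g (all give nonzero remainder).
Monic irreducibles of degree 3 over GF(2): y^3 + y + 1, y^3 + y^2 + 1.
None of them divide g (all give nonzero remainder).
Monic irreducibles of degree 4 over GF(2): y^4 + y + 1, y^4 + y^3 + 1, y^4 + y^3 + y^2 + y + 1.
None of them divide g (all give nonzero remainder).
No irreducible factor of degree ≤ 4 exists, so g is irreducible over GF(2).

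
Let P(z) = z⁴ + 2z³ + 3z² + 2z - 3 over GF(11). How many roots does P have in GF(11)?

Evaluate at each of the 11 elements of GF(11):
P(0) = 8; P(1) = 5; P(2) = 1; P(3) = 0 → root; P(4) = 8; P(5) = 0 → root; P(6) = 8; P(7) = 0 → root; P(8) = 1; P(9) = 5; P(10) = 8.
Roots: {3, 5, 7}.

3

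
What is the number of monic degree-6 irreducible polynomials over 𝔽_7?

19544

Gauss's count: N_{7}(6) = (1/6) Σ_{d|6} μ(6/d)·7^d.
Divisors of 6: 1, 2, 3, 6; μ(6/d) for each: 1, -1, -1, 1.
Σ = 7^1 − 7^2 − 7^3 + 7^6 = 117264.
N = 117264/6 = 19544.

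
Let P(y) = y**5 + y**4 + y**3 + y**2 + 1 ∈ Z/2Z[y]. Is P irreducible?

Check for roots in Z/2Z: P(0) = 1; P(1) = 1.
No roots, so no linear factors.
Monic irreducibles of degree 2 over GF(2): y**2 + y + 1.
None of them divide P (all give nonzero remainder).
No irreducible factor of degree ≤ 2 exists, so P is irreducible over GF(2).

Yes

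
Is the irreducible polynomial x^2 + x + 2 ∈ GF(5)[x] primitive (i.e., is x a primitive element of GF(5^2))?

Yes

Write f(x) = x^2 + x + 2.
|GF(5^2)^×| = 5^2 − 1 = 24. Prime factorization: 24 = 2^3·3.
f is primitive ⇔ x has order 24 in GF(5)[x]/(f), i.e. x^(24/q) ≠ 1 for each prime q | 24.
x^(12) mod f = 4.
x^(8) mod f = 3x + 1.
None equal 1, so x has full order 24; f is primitive.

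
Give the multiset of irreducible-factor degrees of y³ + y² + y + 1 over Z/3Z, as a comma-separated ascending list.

1, 2

Write f(y) = y³ + y² + y + 1.
Roots in Z/3Z: f(0) = 1; f(1) = 1; f(2) = 0 → root.
Linear factors from roots: (y + 1).
Complete factorization: f(y) = (y + 1)·(y² + 1).
Factor degrees with multiplicity: 1 + 2 = 3.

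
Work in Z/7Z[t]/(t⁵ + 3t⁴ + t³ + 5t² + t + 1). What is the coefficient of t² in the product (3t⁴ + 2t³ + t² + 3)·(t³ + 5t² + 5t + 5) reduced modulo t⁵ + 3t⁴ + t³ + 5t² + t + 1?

Multiply in Z/7Z[t]: (3t⁴ + 2t³ + t² + 3)·(t³ + 5t² + 5t + 5) = 3t⁷ + 3t⁶ + 5t⁵ + 2t⁴ + 4t³ + 6t² + t + 1.
Reduce using t⁵ ≡ 4t⁴ + 6t³ + 2t² + 6t + 6 (mod t⁵ + 3t⁴ + t³ + 5t² + t + 1).
Reduced: 3t⁴ + 4t³ + t + 2.

0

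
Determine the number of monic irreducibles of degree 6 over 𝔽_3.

The number of monic irreducibles of degree 6 over GF(3) is (1/6)·Σ_{d∣6} μ(6/d) 3^d.
Divisors of 6: 1, 2, 3, 6; μ(6/d) for each: 1, -1, -1, 1.
Σ = 3^1 − 3^2 − 3^3 + 3^6 = 696.
N = 696/6 = 116.

116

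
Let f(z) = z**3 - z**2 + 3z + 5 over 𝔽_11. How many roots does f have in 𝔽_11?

Evaluate at each of the 11 elements of 𝔽_11:
f(0) = 5; f(1) = 8; f(2) = 4; f(3) = 10; f(4) = 10; f(5) = 10; f(6) = 5; f(7) = 1; f(8) = 4; f(9) = 9; f(10) = 0 → root.
Roots: {10}.

1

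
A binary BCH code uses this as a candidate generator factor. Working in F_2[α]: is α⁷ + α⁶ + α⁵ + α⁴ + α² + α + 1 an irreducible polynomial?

Write m(α) = α⁷ + α⁶ + α⁵ + α⁴ + α² + α + 1.
Check for roots in F_2: m(0) = 1; m(1) = 1.
No roots, so no linear factors.
Monic irreducibles of degree 2 over GF(2): α² + α + 1.
None of them divide m (all give nonzero remainder).
Monic irreducibles of degree 3 over GF(2): α³ + α + 1, α³ + α² + 1.
None of them divide m (all give nonzero remainder).
No irreducible factor of degree ≤ 3 exists, so m is irreducible over GF(2).

Yes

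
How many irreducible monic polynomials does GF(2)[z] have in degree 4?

The number of monic irreducibles of degree 4 over GF(2) is (1/4)·Σ_{d∣4} μ(4/d) 2^d.
Divisors of 4: 1, 2, 4; μ(4/d) for each: 0, -1, 1.
Σ = − 2^2 + 2^4 = 12.
N = 12/4 = 3.

3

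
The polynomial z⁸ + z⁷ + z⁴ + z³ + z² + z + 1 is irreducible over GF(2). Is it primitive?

Write f(z) = z⁸ + z⁷ + z⁴ + z³ + z² + z + 1.
|GF(2^8)^×| = 2^8 − 1 = 255. Prime factorization: 255 = 3·5·17.
f is primitive ⇔ z has order 255 in GF(2)[z]/(f), i.e. z^(255/q) ≠ 1 for each prime q | 255.
z^(85) mod f = z⁷ + z⁶ + z⁵ + z⁴ + z³ + z + 1.
z^(51) mod f = 1
z^(15) mod f = z⁷ + z⁶ + z⁵ + z⁴ + 1.
Since z^(51) = 1, the order of z divides 51 < 255; not primitive.

No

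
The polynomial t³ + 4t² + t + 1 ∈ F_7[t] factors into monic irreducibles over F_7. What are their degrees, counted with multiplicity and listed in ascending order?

1, 1, 1

Write h(t) = t³ + 4t² + t + 1.
Linear factors from roots: (t + 6), (t + 3), (t + 2).
Complete factorization: h(t) = (t + 2)·(t + 3)·(t + 6).
Factor degrees with multiplicity: 1 + 1 + 1 = 3.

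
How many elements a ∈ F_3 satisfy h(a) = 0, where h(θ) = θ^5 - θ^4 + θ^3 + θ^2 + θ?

3

Evaluate at each of the 3 elements of F_3:
h(0) = 0 → root; h(1) = 0 → root; h(2) = 0 → root.
Roots: {0, 1, 2}.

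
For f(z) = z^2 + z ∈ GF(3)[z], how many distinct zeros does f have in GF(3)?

Evaluate at each of the 3 elements of GF(3):
f(0) = 0 → root; f(1) = 2; f(2) = 0 → root.
Roots: {0, 2}.

2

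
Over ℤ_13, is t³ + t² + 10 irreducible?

Write P(t) = t³ + t² + 10.
Check each element of ℤ_13 for a root: P(0)=10, P(1)=12, P(2)=9, P(3)=7, P(4)=12, P(5)=4, P(6)=2, P(7)=12, P(8)=1, P(9)=1, P(10)=5, P(11)=6, P(12)=10.
No roots. A degree-3 polynomial over a field with no linear factor is irreducible.

Yes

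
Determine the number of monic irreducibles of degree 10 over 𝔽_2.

By the necklace-counting formula, N_2(10) = (1/10) Σ_{d|10} μ(10/d)·2^d.
Divisors of 10: 1, 2, 5, 10; μ(10/d) for each: 1, -1, -1, 1.
Σ = 2^1 − 2^2 − 2^5 + 2^10 = 990.
N = 990/10 = 99.

99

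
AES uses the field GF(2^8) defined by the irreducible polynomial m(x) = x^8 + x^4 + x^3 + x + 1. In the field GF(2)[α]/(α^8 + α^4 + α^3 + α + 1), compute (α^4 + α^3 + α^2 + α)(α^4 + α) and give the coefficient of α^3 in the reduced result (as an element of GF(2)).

0

Multiply in GF(2)[α]: (α^4 + α^3 + α^2 + α)·(α^4 + α) = α^8 + α^7 + α^6 + α^4 + α^3 + α^2.
Reduce using α^8 ≡ α^4 + α^3 + α + 1 (mod α^8 + α^4 + α^3 + α + 1).
Reduced: α^7 + α^6 + α^2 + α + 1.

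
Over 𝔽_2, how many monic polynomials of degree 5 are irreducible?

x^(2^5) − x is the product of all monic irreducibles of degree dividing 5; Möbius inversion gives N = (1/5) Σ μ(5/d)·2^d.
Divisors of 5: 1, 5; μ(5/d) for each: -1, 1.
Σ = − 2^1 + 2^5 = 30.
N = 30/5 = 6.

6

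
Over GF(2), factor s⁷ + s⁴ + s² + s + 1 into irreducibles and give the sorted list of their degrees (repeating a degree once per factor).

2, 2, 3

Write f(s) = s⁷ + s⁴ + s² + s + 1.
Roots in GF(2): f(0) = 1; f(1) = 1.
Complete factorization: f(s) = (s² + s + 1)^2·(s³ + s + 1).
Factor degrees with multiplicity: 2 + 2 + 3 = 7.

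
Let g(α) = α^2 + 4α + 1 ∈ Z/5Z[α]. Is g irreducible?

Yes

Check for roots in Z/5Z: g(0) = 1; g(1) = 1; g(2) = 3; g(3) = 2; g(4) = 3.
No roots. A degree-2 polynomial over a field with no linear factor is irreducible.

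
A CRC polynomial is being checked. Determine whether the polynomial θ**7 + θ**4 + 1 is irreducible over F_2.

Yes

Write m(θ) = θ**7 + θ**4 + 1.
Check for roots in F_2: m(0) = 1; m(1) = 1.
No roots, so no linear factors.
Monic irreducibles of degree 2 over GF(2): θ**2 + θ + 1.
None of them divide m (all give nonzero remainder).
Monic irreducibles of degree 3 over GF(2): θ**3 + θ + 1, θ**3 + θ**2 + 1.
None of them divide m (all give nonzero remainder).
No irreducible factor of degree ≤ 3 exists, so m is irreducible over GF(2).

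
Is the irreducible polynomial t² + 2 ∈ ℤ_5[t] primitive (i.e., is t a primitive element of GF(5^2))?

Write f(t) = t² + 2.
|GF(5^2)^×| = 5^2 − 1 = 24. Prime factorization: 24 = 2^3·3.
f is primitive ⇔ t has order 24 in GF(5)[t]/(f), i.e. t^(24/q) ≠ 1 for each prime q | 24.
t^(12) mod f = 4.
t^(8) mod f = 1
Since t^(8) = 1, the order of t divides 8 < 24; not primitive.

No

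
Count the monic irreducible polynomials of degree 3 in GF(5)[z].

40

By the necklace-counting formula, N_5(3) = (1/3) Σ_{d|3} μ(3/d)·5^d.
Divisors of 3: 1, 3; μ(3/d) for each: -1, 1.
Σ = − 5^1 + 5^3 = 120.
N = 120/3 = 40.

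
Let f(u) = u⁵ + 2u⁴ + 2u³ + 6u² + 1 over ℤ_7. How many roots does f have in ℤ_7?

Evaluate at each of the 7 elements of ℤ_7:
f(0) = 1; f(1) = 5; f(2) = 0 → root; f(3) = 3; f(4) = 4; f(5) = 2; f(6) = 6.
Roots: {2}.

1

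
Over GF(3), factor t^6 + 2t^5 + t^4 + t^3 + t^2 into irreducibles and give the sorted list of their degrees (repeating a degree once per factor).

1, 1, 1, 1, 2

Write h(t) = t^6 + 2t^5 + t^4 + t^3 + t^2.
Roots in GF(3): h(0) = 0 → root; h(1) = 0 → root; h(2) = 0 → root.
Linear factors from roots: (t), (t + 2), (t + 1).
Complete factorization: h(t) = (t + 1)·(t + 2)·(t)^2·(t^2 + 2t + 2).
Factor degrees with multiplicity: 1 + 1 + 1 + 1 + 2 = 6.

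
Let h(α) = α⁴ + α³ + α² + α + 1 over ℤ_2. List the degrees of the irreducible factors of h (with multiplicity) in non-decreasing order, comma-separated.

Roots in ℤ_2: h(0) = 1; h(1) = 1.
Complete factorization: h(α) = (α⁴ + α³ + α² + α + 1).
Factor degrees with multiplicity: 4 = 4.

4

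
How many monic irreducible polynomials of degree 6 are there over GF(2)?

The number of monic irreducibles of degree 6 over GF(2) is (1/6)·Σ_{d∣6} μ(6/d) 2^d.
Divisors of 6: 1, 2, 3, 6; μ(6/d) for each: 1, -1, -1, 1.
Σ = 2^1 − 2^2 − 2^3 + 2^6 = 54.
N = 54/6 = 9.

9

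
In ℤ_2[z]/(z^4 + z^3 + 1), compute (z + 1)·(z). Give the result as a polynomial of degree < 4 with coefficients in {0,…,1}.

z^2 + z

Multiply in ℤ_2[z]: (z + 1)·(z) = z^2 + z.
Reduced: z^2 + z.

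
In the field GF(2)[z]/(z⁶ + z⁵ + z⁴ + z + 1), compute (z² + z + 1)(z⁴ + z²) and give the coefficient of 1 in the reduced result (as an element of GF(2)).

1

Multiply in GF(2)[z]: (z² + z + 1)·(z⁴ + z²) = z⁶ + z⁵ + z³ + z².
Reduce using z⁶ ≡ z⁵ + z⁴ + z + 1 (mod z⁶ + z⁵ + z⁴ + z + 1).
Reduced: z⁴ + z³ + z² + z + 1.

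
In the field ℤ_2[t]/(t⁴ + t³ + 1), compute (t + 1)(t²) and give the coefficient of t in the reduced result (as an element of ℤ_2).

Multiply in ℤ_2[t]: (t + 1)·(t²) = t³ + t².
Reduced: t³ + t².

0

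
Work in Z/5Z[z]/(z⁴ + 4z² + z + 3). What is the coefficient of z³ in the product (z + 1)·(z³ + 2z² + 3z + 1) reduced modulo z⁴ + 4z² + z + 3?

Multiply in Z/5Z[z]: (z + 1)·(z³ + 2z² + 3z + 1) = z⁴ + 3z³ + 4z + 1.
Reduce using z⁴ ≡ z² + 4z + 2 (mod z⁴ + 4z² + z + 3).
Reduced: 3z³ + z² + 3z + 3.

3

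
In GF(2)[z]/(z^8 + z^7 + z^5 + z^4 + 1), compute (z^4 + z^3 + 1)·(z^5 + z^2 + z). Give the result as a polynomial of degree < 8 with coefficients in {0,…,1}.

Multiply in GF(2)[z]: (z^4 + z^3 + 1)·(z^5 + z^2 + z) = z^9 + z^8 + z^6 + z^5 + z^4 + z^2 + z.
Reduce using z^8 ≡ z^7 + z^5 + z^4 + 1 (mod z^8 + z^7 + z^5 + z^4 + 1).
Reduced: z^4 + z^2.

z^4 + z^2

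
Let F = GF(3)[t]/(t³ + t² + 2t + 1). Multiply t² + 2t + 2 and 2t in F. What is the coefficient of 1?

1

Multiply in GF(3)[t]: (t² + 2t + 2)·(2t) = 2t³ + t² + t.
Reduce using t³ ≡ 2t² + t + 2 (mod t³ + t² + 2t + 1).
Reduced: 2t² + 1.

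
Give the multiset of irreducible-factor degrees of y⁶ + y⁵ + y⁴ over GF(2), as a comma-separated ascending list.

Write h(y) = y⁶ + y⁵ + y⁴.
Roots in GF(2): h(0) = 0 → root; h(1) = 1.
Linear factors from roots: (y).
Complete factorization: h(y) = (y)^4·(y² + y + 1).
Factor degrees with multiplicity: 1 + 1 + 1 + 1 + 2 = 6.

1, 1, 1, 1, 2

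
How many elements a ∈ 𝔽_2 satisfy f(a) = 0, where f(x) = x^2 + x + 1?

0

Evaluate at each of the 2 elements of 𝔽_2:
f(0) = 1; f(1) = 1.
No element is a root.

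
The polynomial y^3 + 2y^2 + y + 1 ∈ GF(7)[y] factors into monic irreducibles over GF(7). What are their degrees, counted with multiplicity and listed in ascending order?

1, 2

Write f(y) = y^3 + 2y^2 + y + 1.
Linear factors from roots: (y + 4).
Complete factorization: f(y) = (y + 4)·(y^2 + 5y + 2).
Factor degrees with multiplicity: 1 + 2 = 3.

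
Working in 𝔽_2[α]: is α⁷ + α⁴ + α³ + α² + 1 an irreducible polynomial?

Yes

Write P(α) = α⁷ + α⁴ + α³ + α² + 1.
Check for roots in 𝔽_2: P(0) = 1; P(1) = 1.
No roots, so no linear factors.
Monic irreducibles of degree 2 over GF(2): α² + α + 1.
None of them divide P (all give nonzero remainder).
Monic irreducibles of degree 3 over GF(2): α³ + α + 1, α³ + α² + 1.
None of them divide P (all give nonzero remainder).
No irreducible factor of degree ≤ 3 exists, so P is irreducible over GF(2).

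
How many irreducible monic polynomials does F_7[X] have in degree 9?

Gauss's count: N_{7}(9) = (1/9) Σ_{d|9} μ(9/d)·7^d.
Divisors of 9: 1, 3, 9; μ(9/d) for each: 0, -1, 1.
Σ = − 7^3 + 7^9 = 40353264.
N = 40353264/9 = 4483696.

4483696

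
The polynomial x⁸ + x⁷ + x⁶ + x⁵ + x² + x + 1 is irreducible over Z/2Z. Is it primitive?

Write f(x) = x⁸ + x⁷ + x⁶ + x⁵ + x² + x + 1.
|GF(2^8)^×| = 2^8 − 1 = 255. Prime factorization: 255 = 3·5·17.
f is primitive ⇔ x has order 255 in GF(2)[x]/(f), i.e. x^(255/q) ≠ 1 for each prime q | 255.
x^(85) mod f = x⁷ + x² + 1.
x^(51) mod f = x⁶ + x⁵ + x⁴ + x³ + x² + x.
x^(15) mod f = x⁷ + x⁶ + x³ + x² + 1.
None equal 1, so x has full order 255; f is primitive.

Yes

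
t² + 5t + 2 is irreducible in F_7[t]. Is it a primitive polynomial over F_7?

Write f(t) = t² + 5t + 2.
|GF(7^2)^×| = 7^2 − 1 = 48. Prime factorization: 48 = 2^4·3.
f is primitive ⇔ t has order 48 in GF(7)[t]/(f), i.e. t^(48/q) ≠ 1 for each prime q | 48.
t^(24) mod f = 1
t^(16) mod f = 4.
Since t^(24) = 1, the order of t divides 24 < 48; not primitive.

No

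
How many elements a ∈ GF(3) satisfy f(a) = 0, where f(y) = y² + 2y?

2

Evaluate at each of the 3 elements of GF(3):
f(0) = 0 → root; f(1) = 0 → root; f(2) = 2.
Roots: {0, 1}.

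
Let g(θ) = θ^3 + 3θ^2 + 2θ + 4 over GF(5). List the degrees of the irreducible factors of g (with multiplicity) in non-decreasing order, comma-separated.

Roots in GF(5): g(0) = 4; g(1) = 0 → root; g(2) = 3; g(3) = 4; g(4) = 4.
Linear factors from roots: (θ + 4).
Complete factorization: g(θ) = (θ + 4)·(θ^2 + 4θ + 1).
Factor degrees with multiplicity: 1 + 2 = 3.

1, 2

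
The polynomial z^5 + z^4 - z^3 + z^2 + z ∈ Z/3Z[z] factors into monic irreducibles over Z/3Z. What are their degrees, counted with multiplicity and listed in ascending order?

1, 1, 1, 2

Write g(z) = z^5 + z^4 - z^3 + z^2 + z.
Roots in Z/3Z: g(0) = 0 → root; g(1) = 0 → root; g(2) = 1.
Linear factors from roots: (z), (z - 1).
Complete factorization: g(z) = (z)·(z - 1)^2·(z^2 + 1).
Factor degrees with multiplicity: 1 + 1 + 1 + 2 = 5.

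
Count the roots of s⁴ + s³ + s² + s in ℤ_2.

2

Write f(s) = s⁴ + s³ + s² + s.
Evaluate at each of the 2 elements of ℤ_2:
f(0) = 0 → root; f(1) = 0 → root.
Roots: {0, 1}.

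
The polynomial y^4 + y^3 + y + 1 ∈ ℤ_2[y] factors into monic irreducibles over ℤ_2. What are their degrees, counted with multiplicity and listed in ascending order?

Write f(y) = y^4 + y^3 + y + 1.
Roots in ℤ_2: f(0) = 1; f(1) = 0 → root.
Linear factors from roots: (y + 1).
Complete factorization: f(y) = (y + 1)^2·(y^2 + y + 1).
Factor degrees with multiplicity: 1 + 1 + 2 = 4.

1, 1, 2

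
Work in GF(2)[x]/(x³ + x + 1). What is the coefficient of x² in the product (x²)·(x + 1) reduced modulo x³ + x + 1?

1

Multiply in GF(2)[x]: (x²)·(x + 1) = x³ + x².
Reduce using x³ ≡ x + 1 (mod x³ + x + 1).
Reduced: x² + x + 1.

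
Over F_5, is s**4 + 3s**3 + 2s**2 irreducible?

Write P(s) = s**4 + 3s**3 + 2s**2.
Check for roots in F_5: P(0) = 0 → root; P(1) = 1; P(2) = 3; P(3) = 0 → root; P(4) = 0 → root.
P(0) = 0, so (s) divides P(s); P is reducible.

No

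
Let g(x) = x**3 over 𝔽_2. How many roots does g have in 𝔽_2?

1

Evaluate at each of the 2 elements of 𝔽_2:
g(0) = 0 → root; g(1) = 1.
Roots: {0}.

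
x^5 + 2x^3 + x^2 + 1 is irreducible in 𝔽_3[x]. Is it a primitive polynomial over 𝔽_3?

Write f(x) = x^5 + 2x^3 + x^2 + 1.
|GF(3^5)^×| = 3^5 − 1 = 242. Prime factorization: 242 = 2·11^2.
f is primitive ⇔ x has order 242 in GF(3)[x]/(f), i.e. x^(242/q) ≠ 1 for each prime q | 242.
x^(121) mod f = 2.
x^(22) mod f = x^2 + 2x + 2.
None equal 1, so x has full order 242; f is primitive.

Yes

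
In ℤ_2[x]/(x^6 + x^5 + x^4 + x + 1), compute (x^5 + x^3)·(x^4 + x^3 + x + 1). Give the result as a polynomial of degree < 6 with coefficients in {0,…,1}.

x^5

Multiply in ℤ_2[x]: (x^5 + x^3)·(x^4 + x^3 + x + 1) = x^9 + x^8 + x^7 + x^5 + x^4 + x^3.
Reduce using x^6 ≡ x^5 + x^4 + x + 1 (mod x^6 + x^5 + x^4 + x + 1).
Reduced: x^5.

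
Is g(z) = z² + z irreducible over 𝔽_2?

Check for roots in 𝔽_2: g(0) = 0 → root; g(1) = 0 → root.
g(0) = 0, so (z) divides g(z); g is reducible.

No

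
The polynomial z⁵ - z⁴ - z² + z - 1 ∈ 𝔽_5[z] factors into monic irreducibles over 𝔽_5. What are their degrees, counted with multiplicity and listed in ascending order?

1, 1, 3

Write h(z) = z⁵ - z⁴ - z² + z - 1.
Roots in 𝔽_5: h(0) = 4; h(1) = 4; h(2) = 3; h(3) = 0 → root; h(4) = 0 → root.
Linear factors from roots: (z + 2), (z + 1).
Complete factorization: h(z) = (z + 1)·(z + 2)·(z³ + z² + 2).
Factor degrees with multiplicity: 1 + 1 + 3 = 5.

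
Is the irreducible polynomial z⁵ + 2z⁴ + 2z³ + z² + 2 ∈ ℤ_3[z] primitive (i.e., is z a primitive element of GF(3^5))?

Write f(z) = z⁵ + 2z⁴ + 2z³ + z² + 2.
|GF(3^5)^×| = 3^5 − 1 = 242. Prime factorization: 242 = 2·11^2.
f is primitive ⇔ z has order 242 in GF(3)[z]/(f), i.e. z^(242/q) ≠ 1 for each prime q | 242.
z^(121) mod f = 1
z^(22) mod f = z⁴ + z + 1.
Since z^(121) = 1, the order of z divides 121 < 242; not primitive.

No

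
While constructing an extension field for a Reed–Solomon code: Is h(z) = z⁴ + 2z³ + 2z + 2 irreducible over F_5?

Check for roots in F_5: h(0) = 2; h(1) = 2; h(2) = 3; h(3) = 3; h(4) = 4.
No roots, so no linear factors.
Degree-2 irreducible divisors: test the 10 monic irreducibles of degree 2 over GF(5).
None of them divide h (all give nonzero remainder).
No irreducible factor of degree ≤ 2 exists, so h is irreducible over GF(5).

Yes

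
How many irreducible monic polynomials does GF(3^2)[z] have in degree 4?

1620

The number of monic irreducibles of degree 4 over GF(9) is (1/4)·Σ_{d∣4} μ(4/d) 9^d.
Divisors of 4: 1, 2, 4; μ(4/d) for each: 0, -1, 1.
Σ = − 9^2 + 9^4 = 6480.
N = 6480/4 = 1620.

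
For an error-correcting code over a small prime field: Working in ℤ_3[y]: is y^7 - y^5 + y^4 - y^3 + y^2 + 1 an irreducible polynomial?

Yes

Write h(y) = y^7 - y^5 + y^4 - y^3 + y^2 + 1.
Check for roots in ℤ_3: h(0) = 1; h(1) = 2; h(2) = 1.
No roots, so no linear factors.
Monic irreducibles of degree 2 over GF(3): y^2 + 1, y^2 + y - 1, y^2 - y - 1.
None of them divide h (all give nonzero remainder).
Degree-3 irreducible divisors: test the 8 monic irreducibles of degree 3 over GF(3).
None of them divide h (all give nonzero remainder).
No irreducible factor of degree ≤ 3 exists, so h is irreducible over GF(3).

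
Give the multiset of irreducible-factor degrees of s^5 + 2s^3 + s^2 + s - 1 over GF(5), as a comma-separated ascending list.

5

Write h(s) = s^5 + 2s^3 + s^2 + s - 1.
Roots in GF(5): h(0) = 4; h(1) = 4; h(2) = 3; h(3) = 3; h(4) = 1.
Complete factorization: h(s) = (s^5 + 2s^3 + s^2 + s - 1).
Factor degrees with multiplicity: 5 = 5.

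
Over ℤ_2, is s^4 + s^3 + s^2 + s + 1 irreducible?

Write m(s) = s^4 + s^3 + s^2 + s + 1.
Check for roots in ℤ_2: m(0) = 1; m(1) = 1.
No roots, so no linear factors.
Monic irreducibles of degree 2 over GF(2): s^2 + s + 1.
None of them divide m (all give nonzero remainder).
No irreducible factor of degree ≤ 2 exists, so m is irreducible over GF(2).

Yes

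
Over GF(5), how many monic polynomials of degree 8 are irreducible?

48750

Gauss's count: N_{5}(8) = (1/8) Σ_{d|8} μ(8/d)·5^d.
Divisors of 8: 1, 2, 4, 8; μ(8/d) for each: 0, 0, -1, 1.
Σ = − 5^4 + 5^8 = 390000.
N = 390000/8 = 48750.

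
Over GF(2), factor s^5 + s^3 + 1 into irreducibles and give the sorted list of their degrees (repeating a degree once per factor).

Write h(s) = s^5 + s^3 + 1.
Roots in GF(2): h(0) = 1; h(1) = 1.
Complete factorization: h(s) = (s^5 + s^3 + 1).
Factor degrees with multiplicity: 5 = 5.

5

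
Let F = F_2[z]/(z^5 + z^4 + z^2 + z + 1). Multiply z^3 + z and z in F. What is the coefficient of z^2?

Multiply in F_2[z]: (z^3 + z)·(z) = z^4 + z^2.
Reduced: z^4 + z^2.

1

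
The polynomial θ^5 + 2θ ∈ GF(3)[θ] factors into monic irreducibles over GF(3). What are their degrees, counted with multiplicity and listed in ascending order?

1, 1, 1, 2

Write f(θ) = θ^5 + 2θ.
Roots in GF(3): f(0) = 0 → root; f(1) = 0 → root; f(2) = 0 → root.
Linear factors from roots: (θ), (θ + 2), (θ + 1).
Complete factorization: f(θ) = (θ)·(θ + 1)·(θ + 2)·(θ^2 + 1).
Factor degrees with multiplicity: 1 + 1 + 1 + 2 = 5.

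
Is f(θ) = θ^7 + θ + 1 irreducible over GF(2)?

Yes

Check for roots in GF(2): f(0) = 1; f(1) = 1.
No roots, so no linear factors.
Monic irreducibles of degree 2 over GF(2): θ^2 + θ + 1.
None of them divide f (all give nonzero remainder).
Monic irreducibles of degree 3 over GF(2): θ^3 + θ + 1, θ^3 + θ^2 + 1.
None of them divide f (all give nonzero remainder).
No irreducible factor of degree ≤ 3 exists, so f is irreducible over GF(2).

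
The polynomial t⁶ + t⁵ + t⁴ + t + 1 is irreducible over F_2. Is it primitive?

Yes

Write f(t) = t⁶ + t⁵ + t⁴ + t + 1.
|GF(2^6)^×| = 2^6 − 1 = 63. Prime factorization: 63 = 3^2·7.
f is primitive ⇔ t has order 63 in GF(2)[t]/(f), i.e. t^(63/q) ≠ 1 for each prime q | 63.
t^(21) mod f = t⁴ + t³ + 1.
t^(9) mod f = t⁵ + t² + t + 1.
None equal 1, so t has full order 63; f is primitive.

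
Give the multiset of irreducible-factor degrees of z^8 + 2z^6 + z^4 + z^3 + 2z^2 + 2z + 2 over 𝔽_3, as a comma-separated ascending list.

8

Write g(z) = z^8 + 2z^6 + z^4 + z^3 + 2z^2 + 2z + 2.
Roots in 𝔽_3: g(0) = 2; g(1) = 2; g(2) = 2.
Complete factorization: g(z) = (z^8 + 2z^6 + z^4 + z^3 + 2z^2 + 2z + 2).
Factor degrees with multiplicity: 8 = 8.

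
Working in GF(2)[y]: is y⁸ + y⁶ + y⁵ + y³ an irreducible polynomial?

No

Write f(y) = y⁸ + y⁶ + y⁵ + y³.
Check for roots in GF(2): f(0) = 0 → root; f(1) = 0 → root.
f(0) = 0, so (y) divides f(y); f is reducible.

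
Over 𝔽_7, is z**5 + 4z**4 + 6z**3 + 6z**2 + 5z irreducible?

No

Write g(z) = z**5 + 4z**4 + 6z**3 + 6z**2 + 5z.
Check for roots in 𝔽_7: g(0) = 0 → root; g(1) = 1; g(2) = 3; g(3) = 0 → root; g(4) = 0 → root; g(5) = 5; g(6) = 5.
g(0) = 0, so (z) divides g(z); g is reducible.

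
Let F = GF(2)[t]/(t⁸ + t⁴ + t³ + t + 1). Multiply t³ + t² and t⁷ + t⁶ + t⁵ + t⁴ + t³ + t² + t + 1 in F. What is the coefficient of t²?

0

Multiply in GF(2)[t]: (t³ + t²)·(t⁷ + t⁶ + t⁵ + t⁴ + t³ + t² + t + 1) = t¹⁰ + t².
Reduce using t⁸ ≡ t⁴ + t³ + t + 1 (mod t⁸ + t⁴ + t³ + t + 1).
Reduced: t⁶ + t⁵ + t³.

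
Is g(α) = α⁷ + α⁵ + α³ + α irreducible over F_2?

No

Check for roots in F_2: g(0) = 0 → root; g(1) = 0 → root.
g(0) = 0, so (α) divides g(α); g is reducible.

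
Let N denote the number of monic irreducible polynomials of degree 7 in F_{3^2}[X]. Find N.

683280

The number of monic irreducibles of degree 7 over GF(9) is (1/7)·Σ_{d∣7} μ(7/d) 9^d.
Divisors of 7: 1, 7; μ(7/d) for each: -1, 1.
Σ = − 9^1 + 9^7 = 4782960.
N = 4782960/7 = 683280.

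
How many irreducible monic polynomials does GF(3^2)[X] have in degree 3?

240

By the necklace-counting formula, N_9(3) = (1/3) Σ_{d|3} μ(3/d)·9^d.
Divisors of 3: 1, 3; μ(3/d) for each: -1, 1.
Σ = − 9^1 + 9^3 = 720.
N = 720/3 = 240.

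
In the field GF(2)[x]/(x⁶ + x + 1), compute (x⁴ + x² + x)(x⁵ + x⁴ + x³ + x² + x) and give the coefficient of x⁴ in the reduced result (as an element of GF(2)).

1

Multiply in GF(2)[x]: (x⁴ + x² + x)·(x⁵ + x⁴ + x³ + x² + x) = x⁹ + x⁸ + x⁶ + x⁵ + x².
Reduce using x⁶ ≡ x + 1 (mod x⁶ + x + 1).
Reduced: x⁵ + x⁴ + x + 1.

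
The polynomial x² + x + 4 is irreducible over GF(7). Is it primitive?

Write f(x) = x² + x + 4.
|GF(7^2)^×| = 7^2 − 1 = 48. Prime factorization: 48 = 2^4·3.
f is primitive ⇔ x has order 48 in GF(7)[x]/(f), i.e. x^(48/q) ≠ 1 for each prime q | 48.
x^(24) mod f = 1
x^(16) mod f = 2.
Since x^(24) = 1, the order of x divides 24 < 48; not primitive.

No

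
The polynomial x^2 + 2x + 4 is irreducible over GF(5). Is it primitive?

Write f(x) = x^2 + 2x + 4.
|GF(5^2)^×| = 5^2 − 1 = 24. Prime factorization: 24 = 2^3·3.
f is primitive ⇔ x has order 24 in GF(5)[x]/(f), i.e. x^(24/q) ≠ 1 for each prime q | 24.
x^(12) mod f = 1
x^(8) mod f = 2x + 4.
Since x^(12) = 1, the order of x divides 12 < 24; not primitive.

No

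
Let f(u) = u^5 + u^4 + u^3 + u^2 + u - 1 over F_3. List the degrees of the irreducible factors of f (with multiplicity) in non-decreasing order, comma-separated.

2, 3

Roots in F_3: f(0) = 2; f(1) = 1; f(2) = 1.
Complete factorization: f(u) = (u^2 - u - 1)·(u^3 - u^2 + u + 1).
Factor degrees with multiplicity: 2 + 3 = 5.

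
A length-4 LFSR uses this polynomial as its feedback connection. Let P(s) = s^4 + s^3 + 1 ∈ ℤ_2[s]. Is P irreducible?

Check for roots in ℤ_2: P(0) = 1; P(1) = 1.
No roots, so no linear factors.
Monic irreducibles of degree 2 over GF(2): s^2 + s + 1.
None of them divide P (all give nonzero remainder).
No irreducible factor of degree ≤ 2 exists, so P is irreducible over GF(2).

Yes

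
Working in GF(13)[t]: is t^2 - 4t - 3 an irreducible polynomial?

Yes

Write m(t) = t^2 - 4t - 3.
Check each element of GF(13) for a root: m(0)=10, m(1)=7, m(2)=6, m(3)=7, m(4)=10, m(5)=2, m(6)=9, m(7)=5, m(8)=3, m(9)=3, m(10)=5, m(11)=9, m(12)=2.
No roots. A degree-2 polynomial over a field with no linear factor is irreducible.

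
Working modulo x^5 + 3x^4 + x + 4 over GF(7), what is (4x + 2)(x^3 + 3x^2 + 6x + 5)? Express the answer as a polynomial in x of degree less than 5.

4x^4 + 2x^2 + 4x + 3

Multiply in GF(7)[x]: (4x + 2)·(x^3 + 3x^2 + 6x + 5) = 4x^4 + 2x^2 + 4x + 3.
Reduced: 4x^4 + 2x^2 + 4x + 3.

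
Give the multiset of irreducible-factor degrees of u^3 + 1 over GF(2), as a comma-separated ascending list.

Write g(u) = u^3 + 1.
Roots in GF(2): g(0) = 1; g(1) = 0 → root.
Linear factors from roots: (u + 1).
Complete factorization: g(u) = (u + 1)·(u^2 + u + 1).
Factor degrees with multiplicity: 1 + 2 = 3.

1, 2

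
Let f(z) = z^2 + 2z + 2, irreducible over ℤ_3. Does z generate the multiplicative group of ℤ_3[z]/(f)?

|GF(3^2)^×| = 3^2 − 1 = 8. Prime factorization: 8 = 2^3.
f is primitive ⇔ z has order 8 in GF(3)[z]/(f), i.e. z^(8/q) ≠ 1 for each prime q | 8.
z^(4) mod f = 2.
None equal 1, so z has full order 8; f is primitive.

Yes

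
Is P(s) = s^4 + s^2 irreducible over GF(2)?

No

Check for roots in GF(2): P(0) = 0 → root; P(1) = 0 → root.
P(0) = 0, so (s) divides P(s); P is reducible.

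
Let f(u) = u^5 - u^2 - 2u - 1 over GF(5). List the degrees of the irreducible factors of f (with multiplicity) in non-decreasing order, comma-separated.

Roots in GF(5): f(0) = 4; f(1) = 2; f(2) = 3; f(3) = 2; f(4) = 4.
Complete factorization: f(u) = (u^2 - 2u - 1)·(u^3 + 2u^2 + 1).
Factor degrees with multiplicity: 2 + 3 = 5.

2, 3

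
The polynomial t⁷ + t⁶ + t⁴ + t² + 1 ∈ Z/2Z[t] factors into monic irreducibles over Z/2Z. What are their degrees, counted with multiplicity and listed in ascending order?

7

Write f(t) = t⁷ + t⁶ + t⁴ + t² + 1.
Roots in Z/2Z: f(0) = 1; f(1) = 1.
Complete factorization: f(t) = (t⁷ + t⁶ + t⁴ + t² + 1).
Factor degrees with multiplicity: 7 = 7.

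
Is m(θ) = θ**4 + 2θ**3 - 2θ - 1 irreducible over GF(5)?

Check for roots in GF(5): m(0) = 4; m(1) = 0 → root; m(2) = 2; m(3) = 3; m(4) = 0 → root.
m(1) = 0, so (θ − 1) divides m(θ); m is reducible.

No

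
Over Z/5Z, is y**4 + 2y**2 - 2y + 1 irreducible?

Yes

Write m(y) = y**4 + 2y**2 - 2y + 1.
Check for roots in Z/5Z: m(0) = 1; m(1) = 2; m(2) = 1; m(3) = 4; m(4) = 1.
No roots, so no linear factors.
Degree-2 irreducible divisors: test the 10 monic irreducibles of degree 2 over GF(5).
None of them divide m (all give nonzero remainder).
No irreducible factor of degree ≤ 2 exists, so m is irreducible over GF(5).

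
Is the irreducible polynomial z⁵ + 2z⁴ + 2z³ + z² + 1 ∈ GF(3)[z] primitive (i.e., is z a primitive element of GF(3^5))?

Write f(z) = z⁵ + 2z⁴ + 2z³ + z² + 1.
|GF(3^5)^×| = 3^5 − 1 = 242. Prime factorization: 242 = 2·11^2.
f is primitive ⇔ z has order 242 in GF(3)[z]/(f), i.e. z^(242/q) ≠ 1 for each prime q | 242.
z^(121) mod f = 2.
z^(22) mod f = z⁴ + z³ + z² + 1.
None equal 1, so z has full order 242; f is primitive.

Yes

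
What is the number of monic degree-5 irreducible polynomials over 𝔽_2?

x^(2^5) − x is the product of all monic irreducibles of degree dividing 5; Möbius inversion gives N = (1/5) Σ μ(5/d)·2^d.
Divisors of 5: 1, 5; μ(5/d) for each: -1, 1.
Σ = − 2^1 + 2^5 = 30.
N = 30/5 = 6.

6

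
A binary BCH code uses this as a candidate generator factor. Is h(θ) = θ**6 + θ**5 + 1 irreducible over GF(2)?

Check for roots in GF(2): h(0) = 1; h(1) = 1.
No roots, so no linear factors.
Monic irreducibles of degree 2 over GF(2): θ**2 + θ + 1.
None of them divide h (all give nonzero remainder).
Monic irreducibles of degree 3 over GF(2): θ**3 + θ + 1, θ**3 + θ**2 + 1.
None of them divide h (all give nonzero remainder).
No irreducible factor of degree ≤ 3 exists, so h is irreducible over GF(2).

Yes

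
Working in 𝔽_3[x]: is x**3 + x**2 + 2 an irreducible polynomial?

Yes

Write g(x) = x**3 + x**2 + 2.
Check for roots in 𝔽_3: g(0) = 2; g(1) = 1; g(2) = 2.
No roots. A degree-3 polynomial over a field with no linear factor is irreducible.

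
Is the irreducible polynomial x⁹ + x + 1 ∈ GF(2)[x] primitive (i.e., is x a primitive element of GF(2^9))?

Write f(x) = x⁹ + x + 1.
|GF(2^9)^×| = 2^9 − 1 = 511. Prime factorization: 511 = 7·73.
f is primitive ⇔ x has order 511 in GF(2)[x]/(f), i.e. x^(511/q) ≠ 1 for each prime q | 511.
x^(73) mod f = 1
x^(7) mod f = x⁷.
Since x^(73) = 1, the order of x divides 73 < 511; not primitive.

No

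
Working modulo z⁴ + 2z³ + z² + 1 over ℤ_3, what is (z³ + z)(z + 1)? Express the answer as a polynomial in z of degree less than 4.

Multiply in ℤ_3[z]: (z³ + z)·(z + 1) = z⁴ + z³ + z² + z.
Reduce using z⁴ ≡ z³ + 2z² + 2 (mod z⁴ + 2z³ + z² + 1).
Reduced: 2z³ + z + 2.

2z^3 + z + 2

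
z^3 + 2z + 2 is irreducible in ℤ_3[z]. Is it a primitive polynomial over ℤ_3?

No

Write f(z) = z^3 + 2z + 2.
|GF(3^3)^×| = 3^3 − 1 = 26. Prime factorization: 26 = 2·13.
f is primitive ⇔ z has order 26 in GF(3)[z]/(f), i.e. z^(26/q) ≠ 1 for each prime q | 26.
z^(13) mod f = 1
z^(2) mod f = z^2.
Since z^(13) = 1, the order of z divides 13 < 26; not primitive.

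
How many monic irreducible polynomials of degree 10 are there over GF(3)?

5880

The number of monic irreducibles of degree 10 over GF(3) is (1/10)·Σ_{d∣10} μ(10/d) 3^d.
Divisors of 10: 1, 2, 5, 10; μ(10/d) for each: 1, -1, -1, 1.
Σ = 3^1 − 3^2 − 3^5 + 3^10 = 58800.
N = 58800/10 = 5880.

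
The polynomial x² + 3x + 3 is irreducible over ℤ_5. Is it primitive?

Write f(x) = x² + 3x + 3.
|GF(5^2)^×| = 5^2 − 1 = 24. Prime factorization: 24 = 2^3·3.
f is primitive ⇔ x has order 24 in GF(5)[x]/(f), i.e. x^(24/q) ≠ 1 for each prime q | 24.
x^(12) mod f = 4.
x^(8) mod f = x + 1.
None equal 1, so x has full order 24; f is primitive.

Yes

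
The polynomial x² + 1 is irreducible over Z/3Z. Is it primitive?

No

Write f(x) = x² + 1.
|GF(3^2)^×| = 3^2 − 1 = 8. Prime factorization: 8 = 2^3.
f is primitive ⇔ x has order 8 in GF(3)[x]/(f), i.e. x^(8/q) ≠ 1 for each prime q | 8.
x^(4) mod f = 1
Since x^(4) = 1, the order of x divides 4 < 8; not primitive.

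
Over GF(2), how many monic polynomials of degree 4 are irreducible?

3

Gauss's count: N_{2}(4) = (1/4) Σ_{d|4} μ(4/d)·2^d.
Divisors of 4: 1, 2, 4; μ(4/d) for each: 0, -1, 1.
Σ = − 2^2 + 2^4 = 12.
N = 12/4 = 3.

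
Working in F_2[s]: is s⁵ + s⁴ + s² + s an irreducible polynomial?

No

Write m(s) = s⁵ + s⁴ + s² + s.
Check for roots in F_2: m(0) = 0 → root; m(1) = 0 → root.
m(0) = 0, so (s) divides m(s); m is reducible.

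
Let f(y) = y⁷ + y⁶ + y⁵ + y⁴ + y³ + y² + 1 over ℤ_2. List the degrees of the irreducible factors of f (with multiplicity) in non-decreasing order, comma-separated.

Roots in ℤ_2: f(0) = 1; f(1) = 1.
Complete factorization: f(y) = (y⁷ + y⁶ + y⁵ + y⁴ + y³ + y² + 1).
Factor degrees with multiplicity: 7 = 7.

7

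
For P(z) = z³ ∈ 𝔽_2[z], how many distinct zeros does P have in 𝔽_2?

1

Evaluate at each of the 2 elements of 𝔽_2:
P(0) = 0 → root; P(1) = 1.
Roots: {0}.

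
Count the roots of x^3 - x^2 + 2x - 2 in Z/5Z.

Write g(x) = x^3 - x^2 + 2x - 2.
Evaluate at each of the 5 elements of Z/5Z:
g(0) = 3; g(1) = 0 → root; g(2) = 1; g(3) = 2; g(4) = 4.
Roots: {1}.

1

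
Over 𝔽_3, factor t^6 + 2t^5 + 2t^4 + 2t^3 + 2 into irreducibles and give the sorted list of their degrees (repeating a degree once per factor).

1, 1, 2, 2

Write g(t) = t^6 + 2t^5 + 2t^4 + 2t^3 + 2.
Roots in 𝔽_3: g(0) = 2; g(1) = 0 → root; g(2) = 1.
Linear factors from roots: (t + 2).
Complete factorization: g(t) = (t + 2)^2·(t^2 + 1)·(t^2 + t + 2).
Factor degrees with multiplicity: 1 + 1 + 2 + 2 = 6.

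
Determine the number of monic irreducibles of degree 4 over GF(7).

By the necklace-counting formula, N_7(4) = (1/4) Σ_{d|4} μ(4/d)·7^d.
Divisors of 4: 1, 2, 4; μ(4/d) for each: 0, -1, 1.
Σ = − 7^2 + 7^4 = 2352.
N = 2352/4 = 588.

588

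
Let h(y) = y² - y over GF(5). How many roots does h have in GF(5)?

2

Evaluate at each of the 5 elements of GF(5):
h(0) = 0 → root; h(1) = 0 → root; h(2) = 2; h(3) = 1; h(4) = 2.
Roots: {0, 1}.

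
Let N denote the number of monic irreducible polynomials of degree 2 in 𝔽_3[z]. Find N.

The number of monic irreducibles of degree 2 over GF(3) is (1/2)·Σ_{d∣2} μ(2/d) 3^d.
Divisors of 2: 1, 2; μ(2/d) for each: -1, 1.
Σ = − 3^1 + 3^2 = 6.
N = 6/2 = 3.

3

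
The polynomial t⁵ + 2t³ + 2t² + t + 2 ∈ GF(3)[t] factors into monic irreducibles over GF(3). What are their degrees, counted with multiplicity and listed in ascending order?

1, 2, 2

Write f(t) = t⁵ + 2t³ + 2t² + t + 2.
Roots in GF(3): f(0) = 2; f(1) = 2; f(2) = 0 → root.
Linear factors from roots: (t + 1).
Complete factorization: f(t) = (t + 1)·(t² + 1)·(t² + 2t + 2).
Factor degrees with multiplicity: 1 + 2 + 2 = 5.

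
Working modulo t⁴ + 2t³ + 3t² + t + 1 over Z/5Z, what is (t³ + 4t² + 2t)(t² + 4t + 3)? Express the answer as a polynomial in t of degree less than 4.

t^3 + t^2 + 4t + 4

Multiply in Z/5Z[t]: (t³ + 4t² + 2t)·(t² + 4t + 3) = t⁵ + 3t⁴ + t³ + t.
Reduce using t⁴ ≡ 3t³ + 2t² + 4t + 4 (mod t⁴ + 2t³ + 3t² + t + 1).
Reduced: t³ + t² + 4t + 4.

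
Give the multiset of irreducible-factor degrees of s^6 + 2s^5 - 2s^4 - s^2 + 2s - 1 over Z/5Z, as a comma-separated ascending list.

Write f(s) = s^6 + 2s^5 - 2s^4 - s^2 + 2s - 1.
Roots in Z/5Z: f(0) = 4; f(1) = 1; f(2) = 0 → root; f(3) = 4; f(4) = 3.
Linear factors from roots: (s - 2).
Complete factorization: f(s) = (s - 2)·(s^2 + 2)·(s^3 - s^2 - s - 1).
Factor degrees with multiplicity: 1 + 2 + 3 = 6.

1, 2, 3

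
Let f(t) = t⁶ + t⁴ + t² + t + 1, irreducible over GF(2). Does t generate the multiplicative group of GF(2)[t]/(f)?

No

|GF(2^6)^×| = 2^6 − 1 = 63. Prime factorization: 63 = 3^2·7.
f is primitive ⇔ t has order 63 in GF(2)[t]/(f), i.e. t^(63/q) ≠ 1 for each prime q | 63.
t^(21) mod f = 1
t^(9) mod f = t⁴ + t² + t.
Since t^(21) = 1, the order of t divides 21 < 63; not primitive.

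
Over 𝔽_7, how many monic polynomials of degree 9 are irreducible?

4483696

x^(7^9) − x is the product of all monic irreducibles of degree dividing 9; Möbius inversion gives N = (1/9) Σ μ(9/d)·7^d.
Divisors of 9: 1, 3, 9; μ(9/d) for each: 0, -1, 1.
Σ = − 7^3 + 7^9 = 40353264.
N = 40353264/9 = 4483696.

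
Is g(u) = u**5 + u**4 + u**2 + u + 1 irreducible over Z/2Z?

Check for roots in Z/2Z: g(0) = 1; g(1) = 1.
No roots, so no linear factors.
Monic irreducibles of degree 2 over GF(2): u**2 + u + 1.
None of them divide g (all give nonzero remainder).
No irreducible factor of degree ≤ 2 exists, so g is irreducible over GF(2).

Yes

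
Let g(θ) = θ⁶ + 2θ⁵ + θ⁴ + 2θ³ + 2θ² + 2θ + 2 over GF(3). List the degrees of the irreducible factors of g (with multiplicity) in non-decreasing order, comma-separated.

Roots in GF(3): g(0) = 2; g(1) = 0 → root; g(2) = 0 → root.
Linear factors from roots: (θ + 2), (θ + 1).
Complete factorization: g(θ) = (θ + 1)·(θ + 2)·(θ² + θ + 2)^2.
Factor degrees with multiplicity: 1 + 1 + 2 + 2 = 6.

1, 1, 2, 2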